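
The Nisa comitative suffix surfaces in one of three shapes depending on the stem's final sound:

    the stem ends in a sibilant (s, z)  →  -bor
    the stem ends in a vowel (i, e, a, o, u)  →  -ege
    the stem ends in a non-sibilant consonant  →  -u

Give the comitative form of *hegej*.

*hegej* — final sound /j/ (a non-sibilant consonant) → -u → *hegeju*.

hegeju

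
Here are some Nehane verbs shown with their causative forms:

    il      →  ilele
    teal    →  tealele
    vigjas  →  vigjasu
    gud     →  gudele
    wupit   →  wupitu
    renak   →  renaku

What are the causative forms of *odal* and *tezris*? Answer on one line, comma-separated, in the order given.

The alternation tracks the final consonant of the stem — -u when the stem ends in a voiceless consonant (*vigjas*, *wupit*, *renak*); -ele when the stem ends in a voiced consonant (*il*, *teal*, *gud*).
Since the final consonant of *odal* is /l/ (voiced), it takes -ele, giving *odalele*.
*tezris* — final consonant /s/ (voiceless) → -u → *tezrisu*.

odalele, tezrisu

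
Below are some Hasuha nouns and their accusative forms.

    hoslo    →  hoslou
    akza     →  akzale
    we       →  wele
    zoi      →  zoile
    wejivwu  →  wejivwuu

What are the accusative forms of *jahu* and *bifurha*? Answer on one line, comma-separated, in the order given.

jahuu, bifurhale

The suffix is conditioned by the last vowel: -u when the last vowel of the stem is a rounded vowel (*hoslo*, *wejivwu*); -le when the last vowel of the stem is an unrounded vowel (*akza*, *we*, *zoi*).
*jahu* — last vowel /u/ (a rounded vowel) → -u → *jahuu*.
Since the last vowel of *bifurha* is /a/ (an unrounded vowel), it takes -le, giving *bifurhale*.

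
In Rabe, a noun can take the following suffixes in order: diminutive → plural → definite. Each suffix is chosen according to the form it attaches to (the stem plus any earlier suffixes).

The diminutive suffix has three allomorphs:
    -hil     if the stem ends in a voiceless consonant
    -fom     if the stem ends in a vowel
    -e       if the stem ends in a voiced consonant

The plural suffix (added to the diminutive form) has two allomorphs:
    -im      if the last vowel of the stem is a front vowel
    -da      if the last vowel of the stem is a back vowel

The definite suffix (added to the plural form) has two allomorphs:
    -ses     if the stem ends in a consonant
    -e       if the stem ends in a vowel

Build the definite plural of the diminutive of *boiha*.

boihafomdae

*boiha* — final sound /a/ (a vowel) → -fom → *boihafom*.
The last vowel of the diminutive form *boihafom* is /o/, which is a back vowel, so the plural suffix is -da, giving *boihafomda*.
The plural form *boihafomda* — final sound /a/ (a vowel) → -e → *boihafomdae*.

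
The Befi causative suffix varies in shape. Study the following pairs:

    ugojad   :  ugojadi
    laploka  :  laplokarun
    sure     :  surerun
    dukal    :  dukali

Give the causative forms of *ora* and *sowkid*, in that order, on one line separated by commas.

orarun, sowkidi

Looking at the final sound of each stem: -i when the stem ends in a consonant (*ugojad*, *dukal*); -run when the stem ends in a vowel (*laploka*, *sure*).
Since the final sound of *ora* is /a/ (a vowel), it takes -run, giving *orarun*.
The final sound of *sowkid* is /d/, which is a consonant, so the suffix is -i, giving *sowkidi*.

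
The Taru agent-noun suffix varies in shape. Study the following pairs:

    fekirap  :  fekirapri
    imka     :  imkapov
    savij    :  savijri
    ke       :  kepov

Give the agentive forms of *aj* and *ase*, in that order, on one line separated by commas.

ajri, asepov

The alternation tracks the final sound of the stem — -ri when the stem ends in a consonant (*fekirap*, *savij*); -pov when the stem ends in a vowel (*imka*, *ke*).
The final sound of *aj* is /j/, which is a consonant, so the suffix is -ri, giving *ajri*.
Since the final sound of *ase* is /e/ (a vowel), it takes -pov, giving *asepov*.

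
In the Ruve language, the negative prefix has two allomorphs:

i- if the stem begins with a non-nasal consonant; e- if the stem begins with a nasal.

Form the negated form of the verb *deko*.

ideko

*deko* — first consonant /d/ (non-nasal) → i- → *ideko*.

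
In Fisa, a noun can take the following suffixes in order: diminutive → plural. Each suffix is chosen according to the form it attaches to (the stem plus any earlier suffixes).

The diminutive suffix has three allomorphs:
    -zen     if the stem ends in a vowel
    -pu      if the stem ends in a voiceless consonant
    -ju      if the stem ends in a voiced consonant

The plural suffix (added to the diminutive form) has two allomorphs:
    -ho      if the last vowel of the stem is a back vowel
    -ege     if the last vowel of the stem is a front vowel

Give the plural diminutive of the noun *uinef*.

uinefpuho

*uinef* — final sound /f/ (a voiceless consonant) → -pu → *uinefpu*.
Since the last vowel of the diminutive form *uinefpu* is /u/ (a back vowel), it takes -ho, giving *uinefpuho*.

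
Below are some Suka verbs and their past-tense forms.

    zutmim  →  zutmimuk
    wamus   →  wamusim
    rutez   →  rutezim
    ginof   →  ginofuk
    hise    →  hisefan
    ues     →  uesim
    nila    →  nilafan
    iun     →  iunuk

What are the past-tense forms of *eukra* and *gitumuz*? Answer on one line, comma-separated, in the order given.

eukrafan, gitumuzim

Looking at the final sound of each stem: -im when the stem ends in a sibilant (*wamus*, *rutez*, *ues*); -uk when the stem ends in a non-sibilant consonant (*zutmim*, *ginof*, *iun*); -fan when the stem ends in a vowel (*hise*, *nila*).
*eukra* — final sound /a/ (a vowel) → -fan → *eukrafan*.
*gitumuz*: final sound = /z/, a sibilant → -im → *gitumuzim*.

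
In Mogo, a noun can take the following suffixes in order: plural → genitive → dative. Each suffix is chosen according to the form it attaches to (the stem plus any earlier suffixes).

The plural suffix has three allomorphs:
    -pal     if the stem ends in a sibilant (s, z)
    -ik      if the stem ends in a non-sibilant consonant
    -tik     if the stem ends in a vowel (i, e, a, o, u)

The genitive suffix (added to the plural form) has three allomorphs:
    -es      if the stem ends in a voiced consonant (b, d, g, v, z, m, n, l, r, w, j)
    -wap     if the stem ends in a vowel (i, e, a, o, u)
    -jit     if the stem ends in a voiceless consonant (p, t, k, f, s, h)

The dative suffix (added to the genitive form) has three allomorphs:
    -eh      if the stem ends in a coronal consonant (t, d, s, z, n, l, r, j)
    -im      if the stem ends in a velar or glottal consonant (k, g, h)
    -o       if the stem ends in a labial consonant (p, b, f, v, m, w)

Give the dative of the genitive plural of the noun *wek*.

The final sound of *wek* is /k/, which is a non-sibilant consonant, so the plural suffix is -ik, giving *wekik*.
The plural form *wekik* — final sound /k/ (a voiceless consonant) → -jit → *wekikjit*.
Since the final consonant of the genitive form *wekikjit* is /t/ (coronal), it takes -eh, giving *wekikjiteh*.

wekikjiteh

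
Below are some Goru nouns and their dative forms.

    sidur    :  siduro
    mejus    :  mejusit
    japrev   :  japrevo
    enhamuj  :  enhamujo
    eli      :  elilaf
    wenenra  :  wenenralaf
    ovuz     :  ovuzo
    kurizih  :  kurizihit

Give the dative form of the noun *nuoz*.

nuozo

Looking at the final sound of each stem: -it when the stem ends in a voiceless consonant (*mejus*, *kurizih*); -o when the stem ends in a voiced consonant (*sidur*, *japrev*, *enhamuj*, *ovuz*); -laf when the stem ends in a vowel (*eli*, *wenenra*).
The final sound of *nuoz* is /z/, which is a voiced consonant, so the suffix is -o, giving *nuozo*.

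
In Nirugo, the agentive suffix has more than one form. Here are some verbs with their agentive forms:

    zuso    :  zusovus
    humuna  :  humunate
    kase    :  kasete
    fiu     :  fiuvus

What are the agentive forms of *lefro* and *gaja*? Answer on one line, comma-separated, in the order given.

Looking at the last vowel of each stem: -vus when the last vowel of the stem is a rounded vowel (*zuso*, *fiu*); -te when the last vowel of the stem is an unrounded vowel (*humuna*, *kase*).
*lefro* — last vowel /o/ (a rounded vowel) → -vus → *lefrovus*.
Since the last vowel of *gaja* is /a/ (an unrounded vowel), it takes -te, giving *gajate*.

lefrovus, gajate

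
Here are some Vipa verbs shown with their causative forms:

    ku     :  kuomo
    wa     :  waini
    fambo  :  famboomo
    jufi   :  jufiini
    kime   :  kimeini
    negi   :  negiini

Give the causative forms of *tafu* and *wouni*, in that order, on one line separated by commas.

tafuomo, wouniini

The suffix is conditioned by the last vowel: -omo when the last vowel of the stem is a rounded vowel (*ku*, *fambo*); -ini when the last vowel of the stem is an unrounded vowel (*wa*, *jufi*, *kime*, *negi*).
Since the last vowel of *tafu* is /u/ (a rounded vowel), it takes -omo, giving *tafuomo*.
Since the last vowel of *wouni* is /i/ (an unrounded vowel), it takes -ini, giving *wouniini*.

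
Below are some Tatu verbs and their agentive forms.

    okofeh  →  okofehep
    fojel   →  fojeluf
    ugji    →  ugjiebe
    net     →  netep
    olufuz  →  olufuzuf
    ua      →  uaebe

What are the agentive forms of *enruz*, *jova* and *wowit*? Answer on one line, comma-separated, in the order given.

enruzuf, jovaebe, wowitep

The suffix is conditioned by the final sound: -ep when the stem ends in a voiceless consonant (*okofeh*, *net*); -uf when the stem ends in a voiced consonant (*fojel*, *olufuz*); -ebe when the stem ends in a vowel (*ugji*, *ua*).
Since the final sound of *enruz* is /z/ (a voiced consonant), it takes -uf, giving *enruzuf*.
*jova* — final sound /a/ (a vowel) → -ebe → *jovaebe*.
*wowit* — final sound /t/ (a voiceless consonant) → -ep → *wowitep*.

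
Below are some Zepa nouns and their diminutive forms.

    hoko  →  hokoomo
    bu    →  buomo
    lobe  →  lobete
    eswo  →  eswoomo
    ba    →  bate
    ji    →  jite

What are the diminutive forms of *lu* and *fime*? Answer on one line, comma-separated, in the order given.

The suffix is conditioned by the last vowel: -omo when the last vowel of the stem is a rounded vowel (*hoko*, *bu*, *eswo*); -te when the last vowel of the stem is an unrounded vowel (*lobe*, *ba*, *ji*).
*lu*: last vowel = /u/, a rounded vowel → -omo → *luomo*.
The last vowel of *fime* is /e/, which is an unrounded vowel, so the suffix is -te, giving *fimete*.

luomo, fimete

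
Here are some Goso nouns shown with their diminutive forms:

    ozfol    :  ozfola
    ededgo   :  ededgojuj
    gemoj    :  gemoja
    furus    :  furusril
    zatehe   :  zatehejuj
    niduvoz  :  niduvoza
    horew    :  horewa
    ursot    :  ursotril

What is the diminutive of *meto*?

The pattern is voicing of the final sound: -ril when the stem ends in a voiceless consonant (*furus*, *ursot*); -a when the stem ends in a voiced consonant (*ozfol*, *gemoj*, *niduvoz*, *horew*); -juj when the stem ends in a vowel (*ededgo*, *zatehe*).
Since the final sound of *meto* is /o/ (a vowel), it takes -juj, giving *metojuj*.

metojuj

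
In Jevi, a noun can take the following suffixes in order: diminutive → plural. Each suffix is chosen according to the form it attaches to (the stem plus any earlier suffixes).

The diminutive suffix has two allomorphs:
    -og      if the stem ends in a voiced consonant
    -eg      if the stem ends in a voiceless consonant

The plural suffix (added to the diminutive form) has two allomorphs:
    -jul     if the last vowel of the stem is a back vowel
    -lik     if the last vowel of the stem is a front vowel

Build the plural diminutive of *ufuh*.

ufuheglik

*ufuh* — final consonant /h/ (voiceless) → -eg → *ufuheg*.
The last vowel of the diminutive form *ufuheg* is /e/, which is a front vowel, so the plural suffix is -lik, giving *ufuheglik*.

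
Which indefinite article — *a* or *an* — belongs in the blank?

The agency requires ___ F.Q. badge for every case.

The indefinite article is chosen by the initial *sound* of the following word, not its spelling.
The initialism *F.Q.* is read letter by letter; the first letter, F, is pronounced /ɛf/, which begins with a vowel sound.
So the article is *an*: The agency requires an F.Q. badge for every case.

an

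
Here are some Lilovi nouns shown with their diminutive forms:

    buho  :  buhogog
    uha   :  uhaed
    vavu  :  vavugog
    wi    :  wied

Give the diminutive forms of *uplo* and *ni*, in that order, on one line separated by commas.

The alternation tracks the last vowel of the stem — -gog when the last vowel of the stem is a rounded vowel (*buho*, *vavu*); -ed when the last vowel of the stem is an unrounded vowel (*uha*, *wi*).
*uplo* — last vowel /o/ (a rounded vowel) → -gog → *uplogog*.
Since the last vowel of *ni* is /i/ (an unrounded vowel), it takes -ed, giving *nied*.

uplogog, nied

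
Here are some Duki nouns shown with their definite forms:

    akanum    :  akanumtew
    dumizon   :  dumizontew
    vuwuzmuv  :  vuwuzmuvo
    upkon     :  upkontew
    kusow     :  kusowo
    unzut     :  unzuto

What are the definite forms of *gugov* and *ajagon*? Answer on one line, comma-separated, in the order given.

gugovo, ajagontew

The alternation tracks the final consonant of the stem — -tew when the stem ends in a nasal (*akanum*, *dumizon*, *upkon*); -o when the stem ends in a non-nasal consonant (*vuwuzmuv*, *kusow*, *unzut*).
*gugov* — final consonant /v/ (non-nasal) → -o → *gugovo*.
*ajagon*: final consonant = /n/, a nasal → -tew → *ajagontew*.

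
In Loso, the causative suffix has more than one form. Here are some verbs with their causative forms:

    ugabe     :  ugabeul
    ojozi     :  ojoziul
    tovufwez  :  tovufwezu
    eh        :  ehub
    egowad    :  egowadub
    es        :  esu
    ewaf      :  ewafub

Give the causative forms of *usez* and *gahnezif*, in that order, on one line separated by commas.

The suffix is conditioned by the final sound: -u when the stem ends in a sibilant (*tovufwez*, *es*); -ub when the stem ends in a non-sibilant consonant (*eh*, *egowad*, *ewaf*); -ul when the stem ends in a vowel (*ugabe*, *ojozi*).
*usez*: final sound = /z/, a sibilant → -u → *usezu*.
The final sound of *gahnezif* is /f/, which is a non-sibilant consonant, so the suffix is -ub, giving *gahnezifub*.

usezu, gahnezifub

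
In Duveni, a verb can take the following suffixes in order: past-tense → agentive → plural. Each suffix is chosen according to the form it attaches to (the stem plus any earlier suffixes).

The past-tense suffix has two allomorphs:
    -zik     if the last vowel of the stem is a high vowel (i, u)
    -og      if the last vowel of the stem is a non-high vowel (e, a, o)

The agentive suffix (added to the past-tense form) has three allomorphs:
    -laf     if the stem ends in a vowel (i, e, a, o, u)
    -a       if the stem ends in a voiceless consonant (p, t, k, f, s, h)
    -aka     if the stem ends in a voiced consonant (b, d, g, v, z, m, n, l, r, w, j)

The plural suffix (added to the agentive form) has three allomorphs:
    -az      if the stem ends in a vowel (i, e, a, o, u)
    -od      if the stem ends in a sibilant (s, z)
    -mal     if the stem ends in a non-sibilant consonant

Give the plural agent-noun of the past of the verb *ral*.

ralogakaaz

*ral*: last vowel = /a/, a non-high vowel → -og → *ralog*.
The past-tense form *ralog* — final sound /g/ (a voiced consonant) → -aka → *ralogaka*.
The agentive form *ralogaka* — final sound /a/ (a vowel) → -az → *ralogakaaz*.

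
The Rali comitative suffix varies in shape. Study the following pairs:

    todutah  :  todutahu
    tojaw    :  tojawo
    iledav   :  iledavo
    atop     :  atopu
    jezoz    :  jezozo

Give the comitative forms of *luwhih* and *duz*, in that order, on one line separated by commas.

luwhihu, duzo

Looking at the final consonant of each stem: -u when the stem ends in a voiceless consonant (*todutah*, *atop*); -o when the stem ends in a voiced consonant (*tojaw*, *iledav*, *jezoz*).
*luwhih*: final consonant = /h/, voiceless → -u → *luwhihu*.
*duz* — final consonant /z/ (voiced) → -o → *duzo*.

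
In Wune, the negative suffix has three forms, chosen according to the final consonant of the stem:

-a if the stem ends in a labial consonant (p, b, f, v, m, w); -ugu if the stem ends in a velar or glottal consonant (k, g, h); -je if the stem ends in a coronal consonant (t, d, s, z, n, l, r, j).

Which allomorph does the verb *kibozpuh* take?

*kibozpuh* — final consonant /h/ (velar/glottal) → -ugu.

-ugu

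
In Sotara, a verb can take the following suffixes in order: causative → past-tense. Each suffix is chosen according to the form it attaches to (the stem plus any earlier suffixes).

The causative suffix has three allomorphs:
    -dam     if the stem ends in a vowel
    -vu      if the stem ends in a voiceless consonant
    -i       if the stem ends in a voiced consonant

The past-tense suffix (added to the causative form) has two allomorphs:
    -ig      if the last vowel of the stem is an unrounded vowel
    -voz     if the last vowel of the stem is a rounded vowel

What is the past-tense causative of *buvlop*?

buvlopvuvoz

*buvlop*: final sound = /p/, a voiceless consonant → -vu → *buvlopvu*.
The last vowel of the causative form *buvlopvu* is /u/, which is a rounded vowel, so the past-tense suffix is -voz, giving *buvlopvuvoz*.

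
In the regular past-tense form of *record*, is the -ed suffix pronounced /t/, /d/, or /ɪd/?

The stem *record* ends in /t/ or /d/.
The -ed suffix is realized as /ɪd/ after /t, d/; as /t/ after other voiceless consonants; and as /d/ after other voiced sounds.
So -ed on *record* is pronounced /ɪd/.

/ɪd/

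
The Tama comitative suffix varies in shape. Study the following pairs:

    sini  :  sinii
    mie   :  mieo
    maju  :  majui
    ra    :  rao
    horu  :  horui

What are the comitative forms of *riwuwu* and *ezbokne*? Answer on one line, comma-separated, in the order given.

riwuwui, ezbokneo

The alternation tracks the last vowel of the stem — -i when the last vowel of the stem is a high vowel (*sini*, *maju*, *horu*); -o when the last vowel of the stem is a non-high vowel (*mie*, *ra*).
Since the last vowel of *riwuwu* is /u/ (a high vowel), it takes -i, giving *riwuwui*.
*ezbokne*: last vowel = /e/, a non-high vowel → -o → *ezbokneo*.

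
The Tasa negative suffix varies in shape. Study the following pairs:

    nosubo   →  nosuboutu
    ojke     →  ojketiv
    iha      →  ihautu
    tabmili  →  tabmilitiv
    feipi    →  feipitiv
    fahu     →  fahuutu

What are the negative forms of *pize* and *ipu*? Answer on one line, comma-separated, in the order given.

The suffix is conditioned by the last vowel: -tiv when the last vowel of the stem is a front vowel (*ojke*, *tabmili*, *feipi*); -utu when the last vowel of the stem is a back vowel (*nosubo*, *iha*, *fahu*).
*pize*: last vowel = /e/, a front vowel → -tiv → *pizetiv*.
*ipu* — last vowel /u/ (a back vowel) → -utu → *ipuutu*.

pizetiv, ipuutu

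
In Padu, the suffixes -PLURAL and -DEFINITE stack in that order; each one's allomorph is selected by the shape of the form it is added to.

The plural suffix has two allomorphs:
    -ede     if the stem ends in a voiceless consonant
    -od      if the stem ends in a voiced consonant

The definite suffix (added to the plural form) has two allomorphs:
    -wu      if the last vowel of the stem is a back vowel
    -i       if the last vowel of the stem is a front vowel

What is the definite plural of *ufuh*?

ufuhedei

*ufuh* — final consonant /h/ (voiceless) → -ede → *ufuhede*.
The plural form *ufuhede* — last vowel /e/ (a front vowel) → -i → *ufuhedei*.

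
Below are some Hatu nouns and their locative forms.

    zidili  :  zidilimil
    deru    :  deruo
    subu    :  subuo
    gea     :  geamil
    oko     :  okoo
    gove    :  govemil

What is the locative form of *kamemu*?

The pattern is rounding harmony: -o when the last vowel of the stem is a rounded vowel (*deru*, *subu*, *oko*); -mil when the last vowel of the stem is an unrounded vowel (*zidili*, *gea*, *gove*).
Since the last vowel of *kamemu* is /u/ (a rounded vowel), it takes -o, giving *kamemuo*.

kamemuo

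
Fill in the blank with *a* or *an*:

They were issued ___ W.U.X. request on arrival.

a

The indefinite article is chosen by the initial *sound* of the following word, not its spelling.
The initialism *W.U.X.* is read letter by letter; the first letter, W, is pronounced /ˈdʌbəl.juː/, which begins with a consonant sound.
So the article is *a*: They were issued a W.U.X. request on arrival.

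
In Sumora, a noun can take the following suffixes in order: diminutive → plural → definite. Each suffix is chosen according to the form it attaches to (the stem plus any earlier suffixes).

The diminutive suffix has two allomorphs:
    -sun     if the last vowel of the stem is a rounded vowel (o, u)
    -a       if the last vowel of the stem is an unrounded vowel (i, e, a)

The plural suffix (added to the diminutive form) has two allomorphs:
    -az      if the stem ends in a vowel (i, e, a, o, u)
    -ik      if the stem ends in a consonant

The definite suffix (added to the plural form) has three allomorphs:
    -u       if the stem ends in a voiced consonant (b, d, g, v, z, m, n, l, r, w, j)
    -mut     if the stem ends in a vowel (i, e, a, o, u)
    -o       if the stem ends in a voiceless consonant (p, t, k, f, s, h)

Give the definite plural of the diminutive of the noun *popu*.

*popu*: last vowel = /u/, a rounded vowel → -sun → *popusun*.
Since the final sound of the diminutive form *popusun* is /n/ (a consonant), it takes -ik, giving *popusunik*.
Since the final sound of the plural form *popusunik* is /k/ (a voiceless consonant), it takes -o, giving *popusuniko*.

popusuniko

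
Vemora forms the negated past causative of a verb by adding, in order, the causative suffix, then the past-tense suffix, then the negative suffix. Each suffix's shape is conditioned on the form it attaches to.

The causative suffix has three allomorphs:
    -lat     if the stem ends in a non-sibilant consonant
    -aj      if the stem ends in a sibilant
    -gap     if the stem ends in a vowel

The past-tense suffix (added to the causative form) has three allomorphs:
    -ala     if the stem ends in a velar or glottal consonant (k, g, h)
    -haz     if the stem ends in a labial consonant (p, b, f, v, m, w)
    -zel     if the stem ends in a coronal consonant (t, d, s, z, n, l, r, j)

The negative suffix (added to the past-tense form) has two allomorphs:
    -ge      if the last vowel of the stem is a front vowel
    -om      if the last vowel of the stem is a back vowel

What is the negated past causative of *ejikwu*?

ejikwugaphazom

*ejikwu* — final sound /u/ (a vowel) → -gap → *ejikwugap*.
The causative form *ejikwugap*: final consonant = /p/, labial → -haz → *ejikwugaphaz*.
The past-tense form *ejikwugaphaz* — last vowel /a/ (a back vowel) → -om → *ejikwugaphazom*.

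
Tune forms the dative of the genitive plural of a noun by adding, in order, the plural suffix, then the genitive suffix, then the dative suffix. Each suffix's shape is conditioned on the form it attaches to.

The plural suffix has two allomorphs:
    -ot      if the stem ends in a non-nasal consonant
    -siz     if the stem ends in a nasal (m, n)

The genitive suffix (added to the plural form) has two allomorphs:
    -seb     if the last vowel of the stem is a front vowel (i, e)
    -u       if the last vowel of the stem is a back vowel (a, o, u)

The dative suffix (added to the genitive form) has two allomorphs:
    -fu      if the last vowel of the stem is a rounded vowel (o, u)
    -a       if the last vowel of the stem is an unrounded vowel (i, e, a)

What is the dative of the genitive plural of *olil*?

olilotufu

Since the final consonant of *olil* is /l/ (non-nasal), it takes -ot, giving *olilot*.
The last vowel of the plural form *olilot* is /o/, which is a back vowel, so the genitive suffix is -u, giving *olilotu*.
The genitive form *olilotu*: last vowel = /u/, a rounded vowel → -fu → *olilotufu*.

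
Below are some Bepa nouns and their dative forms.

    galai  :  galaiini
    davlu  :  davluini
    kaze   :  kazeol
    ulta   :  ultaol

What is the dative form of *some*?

someol

The alternation tracks the last vowel of the stem — -ini when the last vowel of the stem is a high vowel (*galai*, *davlu*); -ol when the last vowel of the stem is a non-high vowel (*kaze*, *ulta*).
*some*: last vowel = /e/, a non-high vowel → -ol → *someol*.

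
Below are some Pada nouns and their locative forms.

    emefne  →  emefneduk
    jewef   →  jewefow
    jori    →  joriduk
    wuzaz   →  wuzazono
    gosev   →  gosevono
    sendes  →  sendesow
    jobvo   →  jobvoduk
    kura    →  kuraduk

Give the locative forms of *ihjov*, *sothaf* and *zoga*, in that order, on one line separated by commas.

Looking at the final sound of each stem: -ow when the stem ends in a voiceless consonant (*jewef*, *sendes*); -ono when the stem ends in a voiced consonant (*wuzaz*, *gosev*); -duk when the stem ends in a vowel (*emefne*, *jori*, *jobvo*, *kura*).
The final sound of *ihjov* is /v/, which is a voiced consonant, so the suffix is -ono, giving *ihjovono*.
*sothaf* — final sound /f/ (a voiceless consonant) → -ow → *sothafow*.
*zoga* — final sound /a/ (a vowel) → -duk → *zogaduk*.

ihjovono, sothafow, zogaduk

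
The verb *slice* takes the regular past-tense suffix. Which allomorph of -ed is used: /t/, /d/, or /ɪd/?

The stem *slice* ends in a voiceless consonant other than /t/.
The -ed suffix is realized as /ɪd/ after /t, d/; as /t/ after other voiceless consonants; and as /d/ after other voiced sounds.
So -ed on *slice* is pronounced /t/.

/t/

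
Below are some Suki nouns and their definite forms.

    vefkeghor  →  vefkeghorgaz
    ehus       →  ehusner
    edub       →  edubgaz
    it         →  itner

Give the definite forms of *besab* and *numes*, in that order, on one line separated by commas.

besabgaz, numesner

The suffix is conditioned by the final consonant: -ner when the stem ends in a voiceless consonant (*ehus*, *it*); -gaz when the stem ends in a voiced consonant (*vefkeghor*, *edub*).
The final consonant of *besab* is /b/, which is voiced, so the suffix is -gaz, giving *besabgaz*.
*numes*: final consonant = /s/, voiceless → -ner → *numesner*.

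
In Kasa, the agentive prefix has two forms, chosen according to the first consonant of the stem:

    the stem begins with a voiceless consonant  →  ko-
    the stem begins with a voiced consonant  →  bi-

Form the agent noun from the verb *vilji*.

bivilji

*vilji*: first consonant = /v/, voiced → bi- → *bivilji*.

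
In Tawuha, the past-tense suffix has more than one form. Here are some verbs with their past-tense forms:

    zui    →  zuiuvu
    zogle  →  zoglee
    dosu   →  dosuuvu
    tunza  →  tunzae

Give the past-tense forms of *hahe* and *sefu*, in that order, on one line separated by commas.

hahee, sefuuvu

The alternation tracks the last vowel of the stem — -uvu when the last vowel of the stem is a high vowel (*zui*, *dosu*); -e when the last vowel of the stem is a non-high vowel (*zogle*, *tunza*).
*hahe*: last vowel = /e/, a non-high vowel → -e → *hahee*.
Since the last vowel of *sefu* is /u/ (a high vowel), it takes -uvu, giving *sefuuvu*.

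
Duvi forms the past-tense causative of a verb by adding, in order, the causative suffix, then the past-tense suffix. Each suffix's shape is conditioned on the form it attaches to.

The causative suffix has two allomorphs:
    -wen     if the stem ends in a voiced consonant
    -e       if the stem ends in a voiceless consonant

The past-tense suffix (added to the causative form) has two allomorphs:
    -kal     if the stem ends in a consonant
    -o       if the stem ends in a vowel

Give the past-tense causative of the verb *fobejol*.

fobejolwenkal

*fobejol* — final consonant /l/ (voiced) → -wen → *fobejolwen*.
The causative form *fobejolwen* — final sound /n/ (a consonant) → -kal → *fobejolwenkal*.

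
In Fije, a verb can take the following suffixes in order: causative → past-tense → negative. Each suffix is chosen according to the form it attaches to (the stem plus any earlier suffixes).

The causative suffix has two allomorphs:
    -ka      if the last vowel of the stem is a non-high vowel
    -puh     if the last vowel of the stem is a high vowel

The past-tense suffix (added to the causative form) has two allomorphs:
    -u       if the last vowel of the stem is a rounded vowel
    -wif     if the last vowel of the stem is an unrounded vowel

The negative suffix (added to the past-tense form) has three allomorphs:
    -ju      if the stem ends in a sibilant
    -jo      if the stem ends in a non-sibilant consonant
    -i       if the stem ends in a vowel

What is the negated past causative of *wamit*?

*wamit* — last vowel /i/ (a high vowel) → -puh → *wamitpuh*.
The causative form *wamitpuh*: last vowel = /u/, a rounded vowel → -u → *wamitpuhu*.
Since the final sound of the past-tense form *wamitpuhu* is /u/ (a vowel), it takes -i, giving *wamitpuhui*.

wamitpuhui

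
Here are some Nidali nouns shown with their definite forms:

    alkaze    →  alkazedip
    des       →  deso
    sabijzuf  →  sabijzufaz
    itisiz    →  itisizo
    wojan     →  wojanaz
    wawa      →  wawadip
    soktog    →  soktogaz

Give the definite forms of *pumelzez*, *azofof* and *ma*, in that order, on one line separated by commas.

The alternation tracks the final sound of the stem — -o when the stem ends in a sibilant (*des*, *itisiz*); -az when the stem ends in a non-sibilant consonant (*sabijzuf*, *wojan*, *soktog*); -dip when the stem ends in a vowel (*alkaze*, *wawa*).
*pumelzez*: final sound = /z/, a sibilant → -o → *pumelzezo*.
The final sound of *azofof* is /f/, which is a non-sibilant consonant, so the suffix is -az, giving *azofofaz*.
Since the final sound of *ma* is /a/ (a vowel), it takes -dip, giving *madip*.

pumelzezo, azofofaz, madip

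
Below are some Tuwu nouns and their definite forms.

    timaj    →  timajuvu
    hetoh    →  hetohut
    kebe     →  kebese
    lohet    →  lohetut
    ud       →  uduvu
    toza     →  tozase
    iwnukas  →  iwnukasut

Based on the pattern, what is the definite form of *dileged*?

The suffix is conditioned by the final sound: -ut when the stem ends in a voiceless consonant (*hetoh*, *lohet*, *iwnukas*); -uvu when the stem ends in a voiced consonant (*timaj*, *ud*); -se when the stem ends in a vowel (*kebe*, *toza*).
*dileged* — final sound /d/ (a voiced consonant) → -uvu → *dilegeduvu*.

dilegeduvu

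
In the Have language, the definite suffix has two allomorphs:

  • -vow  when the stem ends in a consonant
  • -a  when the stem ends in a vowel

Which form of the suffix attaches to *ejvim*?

Since the final sound of *ejvim* is /m/ (a consonant), it takes -vow.

-vow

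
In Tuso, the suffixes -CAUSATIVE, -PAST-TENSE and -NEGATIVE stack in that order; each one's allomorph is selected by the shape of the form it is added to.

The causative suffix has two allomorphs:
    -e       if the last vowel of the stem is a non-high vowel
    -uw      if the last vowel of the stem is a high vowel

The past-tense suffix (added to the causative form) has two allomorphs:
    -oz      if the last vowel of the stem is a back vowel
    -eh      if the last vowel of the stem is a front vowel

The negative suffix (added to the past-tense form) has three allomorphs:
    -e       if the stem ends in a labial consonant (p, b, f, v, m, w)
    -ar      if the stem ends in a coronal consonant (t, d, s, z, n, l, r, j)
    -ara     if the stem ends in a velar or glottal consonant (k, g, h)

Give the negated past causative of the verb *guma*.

Since the last vowel of *guma* is /a/ (a non-high vowel), it takes -e, giving *gumae*.
Since the last vowel of the causative form *gumae* is /e/ (a front vowel), it takes -eh, giving *gumaeeh*.
The past-tense form *gumaeeh*: final consonant = /h/, velar/glottal → -ara → *gumaeehara*.

gumaeehara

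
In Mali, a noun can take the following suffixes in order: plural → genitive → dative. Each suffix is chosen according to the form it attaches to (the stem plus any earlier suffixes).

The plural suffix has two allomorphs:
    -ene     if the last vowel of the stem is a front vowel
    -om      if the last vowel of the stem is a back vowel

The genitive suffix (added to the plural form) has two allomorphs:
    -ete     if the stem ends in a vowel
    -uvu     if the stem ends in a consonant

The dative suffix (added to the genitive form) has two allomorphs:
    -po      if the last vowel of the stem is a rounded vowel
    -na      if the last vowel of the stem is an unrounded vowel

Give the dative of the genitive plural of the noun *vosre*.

Since the last vowel of *vosre* is /e/ (a front vowel), it takes -ene, giving *vosreene*.
The final sound of the plural form *vosreene* is /e/, which is a vowel, so the genitive suffix is -ete, giving *vosreeneete*.
Since the last vowel of the genitive form *vosreeneete* is /e/ (an unrounded vowel), it takes -na, giving *vosreeneetena*.

vosreeneetena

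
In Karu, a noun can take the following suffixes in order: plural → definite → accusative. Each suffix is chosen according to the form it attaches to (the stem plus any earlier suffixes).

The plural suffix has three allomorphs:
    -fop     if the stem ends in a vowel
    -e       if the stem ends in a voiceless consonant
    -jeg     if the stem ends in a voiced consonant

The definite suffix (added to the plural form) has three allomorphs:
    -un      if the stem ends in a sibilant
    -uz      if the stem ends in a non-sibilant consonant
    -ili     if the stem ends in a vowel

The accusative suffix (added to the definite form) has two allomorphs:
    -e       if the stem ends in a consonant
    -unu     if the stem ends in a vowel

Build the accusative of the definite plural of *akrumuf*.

The final sound of *akrumuf* is /f/, which is a voiceless consonant, so the plural suffix is -e, giving *akrumufe*.
The plural form *akrumufe*: final sound = /e/, a vowel → -ili → *akrumufeili*.
Since the final sound of the definite form *akrumufeili* is /i/ (a vowel), it takes -unu, giving *akrumufeiliunu*.

akrumufeiliunu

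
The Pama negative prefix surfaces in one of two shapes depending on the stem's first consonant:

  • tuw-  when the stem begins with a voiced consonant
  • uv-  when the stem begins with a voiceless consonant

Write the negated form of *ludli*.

tuwludli

*ludli*: first consonant = /l/, voiced → tuw- → *tuwludli*.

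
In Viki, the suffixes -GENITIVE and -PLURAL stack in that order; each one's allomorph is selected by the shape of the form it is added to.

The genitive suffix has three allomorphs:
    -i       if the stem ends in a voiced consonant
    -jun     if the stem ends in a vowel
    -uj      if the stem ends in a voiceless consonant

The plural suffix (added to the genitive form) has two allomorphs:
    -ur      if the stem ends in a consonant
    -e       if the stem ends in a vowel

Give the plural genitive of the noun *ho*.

Since the final sound of *ho* is /o/ (a vowel), it takes -jun, giving *hojun*.
The genitive form *hojun*: final sound = /n/, a consonant → -ur → *hojunur*.

hojunur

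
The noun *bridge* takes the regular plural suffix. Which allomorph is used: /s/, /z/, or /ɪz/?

The stem *bridge* ends in a sibilant (/s, z, ʃ, ʒ, tʃ, dʒ/).
The plural suffix surfaces as /ɪz/ after sibilants, /s/ after other voiceless consonants, and /z/ after other voiced sounds.
So the plural -s on *bridge* is pronounced /ɪz/.

/ɪz/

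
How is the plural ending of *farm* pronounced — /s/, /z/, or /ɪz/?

/z/

The stem *farm* ends in a voiced non-sibilant sound.
The plural suffix surfaces as /ɪz/ after sibilants, /s/ after other voiceless consonants, and /z/ after other voiced sounds.
So the plural -s on *farm* is pronounced /z/.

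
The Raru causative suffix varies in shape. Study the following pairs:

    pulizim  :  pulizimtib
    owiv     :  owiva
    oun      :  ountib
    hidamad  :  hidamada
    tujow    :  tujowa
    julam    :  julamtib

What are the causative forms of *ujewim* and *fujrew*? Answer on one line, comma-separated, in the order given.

The suffix is conditioned by the final consonant: -tib when the stem ends in a nasal (*pulizim*, *oun*, *julam*); -a when the stem ends in a non-nasal consonant (*owiv*, *hidamad*, *tujow*).
*ujewim* — final consonant /m/ (a nasal) → -tib → *ujewimtib*.
*fujrew*: final consonant = /w/, non-nasal → -a → *fujrewa*.

ujewimtib, fujrewa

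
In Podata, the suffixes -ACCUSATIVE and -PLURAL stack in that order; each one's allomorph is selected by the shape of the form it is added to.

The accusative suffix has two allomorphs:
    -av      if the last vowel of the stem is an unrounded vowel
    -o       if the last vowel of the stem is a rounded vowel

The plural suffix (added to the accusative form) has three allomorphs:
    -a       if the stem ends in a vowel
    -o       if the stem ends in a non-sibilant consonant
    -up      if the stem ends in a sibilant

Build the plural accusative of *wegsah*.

wegsahavo

The last vowel of *wegsah* is /a/, which is an unrounded vowel, so the accusative suffix is -av, giving *wegsahav*.
The final sound of the accusative form *wegsahav* is /v/, which is a non-sibilant consonant, so the plural suffix is -o, giving *wegsahavo*.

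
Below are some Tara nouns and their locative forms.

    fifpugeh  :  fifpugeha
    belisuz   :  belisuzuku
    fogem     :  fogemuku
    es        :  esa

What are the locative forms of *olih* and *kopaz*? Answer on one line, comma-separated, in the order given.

The pattern is voicing of the final consonant: -a when the stem ends in a voiceless consonant (*fifpugeh*, *es*); -uku when the stem ends in a voiced consonant (*belisuz*, *fogem*).
The final consonant of *olih* is /h/, which is voiceless, so the suffix is -a, giving *oliha*.
The final consonant of *kopaz* is /z/, which is voiced, so the suffix is -uku, giving *kopazuku*.

oliha, kopazuku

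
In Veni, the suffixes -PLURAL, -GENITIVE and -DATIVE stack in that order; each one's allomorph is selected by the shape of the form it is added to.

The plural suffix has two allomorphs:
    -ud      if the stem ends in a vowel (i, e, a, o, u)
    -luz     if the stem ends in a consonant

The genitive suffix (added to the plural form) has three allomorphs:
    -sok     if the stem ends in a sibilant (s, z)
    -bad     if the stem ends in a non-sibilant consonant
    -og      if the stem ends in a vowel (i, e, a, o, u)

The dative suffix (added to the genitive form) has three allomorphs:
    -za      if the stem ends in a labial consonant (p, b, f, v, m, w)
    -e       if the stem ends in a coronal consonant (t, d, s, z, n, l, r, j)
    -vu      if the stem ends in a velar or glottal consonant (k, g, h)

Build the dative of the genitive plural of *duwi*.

duwiudbade

*duwi*: final sound = /i/, a vowel → -ud → *duwiud*.
Since the final sound of the plural form *duwiud* is /d/ (a non-sibilant consonant), it takes -bad, giving *duwiudbad*.
The genitive form *duwiudbad* — final consonant /d/ (coronal) → -e → *duwiudbade*.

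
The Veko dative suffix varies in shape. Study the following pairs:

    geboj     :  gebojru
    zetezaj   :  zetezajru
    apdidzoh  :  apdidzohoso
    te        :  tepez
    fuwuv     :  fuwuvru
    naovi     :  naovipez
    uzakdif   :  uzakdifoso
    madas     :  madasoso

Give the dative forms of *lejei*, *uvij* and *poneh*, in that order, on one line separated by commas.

Looking at the final sound of each stem: -oso when the stem ends in a voiceless consonant (*apdidzoh*, *uzakdif*, *madas*); -ru when the stem ends in a voiced consonant (*geboj*, *zetezaj*, *fuwuv*); -pez when the stem ends in a vowel (*te*, *naovi*).
*lejei* — final sound /i/ (a vowel) → -pez → *lejeipez*.
The final sound of *uvij* is /j/, which is a voiced consonant, so the suffix is -ru, giving *uvijru*.
The final sound of *poneh* is /h/, which is a voiceless consonant, so the suffix is -oso, giving *ponehoso*.

lejeipez, uvijru, ponehoso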